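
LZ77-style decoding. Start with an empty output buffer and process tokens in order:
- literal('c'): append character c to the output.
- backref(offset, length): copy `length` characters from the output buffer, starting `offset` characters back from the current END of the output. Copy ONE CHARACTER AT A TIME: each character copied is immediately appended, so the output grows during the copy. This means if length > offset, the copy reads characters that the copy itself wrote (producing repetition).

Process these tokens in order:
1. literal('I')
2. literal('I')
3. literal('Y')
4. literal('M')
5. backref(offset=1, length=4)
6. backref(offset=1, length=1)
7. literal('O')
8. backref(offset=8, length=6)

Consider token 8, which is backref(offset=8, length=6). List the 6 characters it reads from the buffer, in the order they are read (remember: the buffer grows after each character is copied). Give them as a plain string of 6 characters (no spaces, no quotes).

Token 1: literal('I'). Output: "I"
Token 2: literal('I'). Output: "II"
Token 3: literal('Y'). Output: "IIY"
Token 4: literal('M'). Output: "IIYM"
Token 5: backref(off=1, len=4) (overlapping!). Copied 'MMMM' from pos 3. Output: "IIYMMMMM"
Token 6: backref(off=1, len=1). Copied 'M' from pos 7. Output: "IIYMMMMMM"
Token 7: literal('O'). Output: "IIYMMMMMMO"
Token 8: backref(off=8, len=6). Buffer before: "IIYMMMMMMO" (len 10)
  byte 1: read out[2]='Y', append. Buffer now: "IIYMMMMMMOY"
  byte 2: read out[3]='M', append. Buffer now: "IIYMMMMMMOYM"
  byte 3: read out[4]='M', append. Buffer now: "IIYMMMMMMOYMM"
  byte 4: read out[5]='M', append. Buffer now: "IIYMMMMMMOYMMM"
  byte 5: read out[6]='M', append. Buffer now: "IIYMMMMMMOYMMMM"
  byte 6: read out[7]='M', append. Buffer now: "IIYMMMMMMOYMMMMM"

Answer: YMMMMM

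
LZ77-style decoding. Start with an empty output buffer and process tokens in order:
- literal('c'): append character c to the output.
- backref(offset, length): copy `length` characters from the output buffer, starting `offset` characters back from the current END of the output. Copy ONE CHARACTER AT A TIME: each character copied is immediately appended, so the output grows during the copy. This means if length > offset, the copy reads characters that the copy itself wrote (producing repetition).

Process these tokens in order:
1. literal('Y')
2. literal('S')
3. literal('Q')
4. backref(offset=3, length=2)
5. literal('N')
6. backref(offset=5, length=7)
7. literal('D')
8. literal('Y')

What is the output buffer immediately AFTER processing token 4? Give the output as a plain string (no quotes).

Token 1: literal('Y'). Output: "Y"
Token 2: literal('S'). Output: "YS"
Token 3: literal('Q'). Output: "YSQ"
Token 4: backref(off=3, len=2). Copied 'YS' from pos 0. Output: "YSQYS"

Answer: YSQYS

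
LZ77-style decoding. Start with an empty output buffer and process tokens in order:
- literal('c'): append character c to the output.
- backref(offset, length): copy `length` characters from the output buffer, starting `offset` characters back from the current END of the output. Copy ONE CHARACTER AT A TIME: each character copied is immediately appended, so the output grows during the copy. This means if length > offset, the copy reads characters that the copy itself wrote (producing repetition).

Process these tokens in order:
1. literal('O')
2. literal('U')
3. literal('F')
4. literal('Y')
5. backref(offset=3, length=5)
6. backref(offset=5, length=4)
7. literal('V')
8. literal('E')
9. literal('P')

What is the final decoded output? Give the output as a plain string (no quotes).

Token 1: literal('O'). Output: "O"
Token 2: literal('U'). Output: "OU"
Token 3: literal('F'). Output: "OUF"
Token 4: literal('Y'). Output: "OUFY"
Token 5: backref(off=3, len=5) (overlapping!). Copied 'UFYUF' from pos 1. Output: "OUFYUFYUF"
Token 6: backref(off=5, len=4). Copied 'UFYU' from pos 4. Output: "OUFYUFYUFUFYU"
Token 7: literal('V'). Output: "OUFYUFYUFUFYUV"
Token 8: literal('E'). Output: "OUFYUFYUFUFYUVE"
Token 9: literal('P'). Output: "OUFYUFYUFUFYUVEP"

Answer: OUFYUFYUFUFYUVEP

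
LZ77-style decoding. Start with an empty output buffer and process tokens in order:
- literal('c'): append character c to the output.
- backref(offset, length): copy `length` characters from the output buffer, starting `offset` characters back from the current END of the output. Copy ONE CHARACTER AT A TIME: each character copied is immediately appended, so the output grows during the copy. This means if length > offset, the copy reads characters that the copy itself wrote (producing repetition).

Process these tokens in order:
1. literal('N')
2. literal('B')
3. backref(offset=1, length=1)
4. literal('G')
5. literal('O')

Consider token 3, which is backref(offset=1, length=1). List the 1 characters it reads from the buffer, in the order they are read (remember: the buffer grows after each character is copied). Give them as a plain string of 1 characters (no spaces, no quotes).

Answer: B

Derivation:
Token 1: literal('N'). Output: "N"
Token 2: literal('B'). Output: "NB"
Token 3: backref(off=1, len=1). Buffer before: "NB" (len 2)
  byte 1: read out[1]='B', append. Buffer now: "NBB"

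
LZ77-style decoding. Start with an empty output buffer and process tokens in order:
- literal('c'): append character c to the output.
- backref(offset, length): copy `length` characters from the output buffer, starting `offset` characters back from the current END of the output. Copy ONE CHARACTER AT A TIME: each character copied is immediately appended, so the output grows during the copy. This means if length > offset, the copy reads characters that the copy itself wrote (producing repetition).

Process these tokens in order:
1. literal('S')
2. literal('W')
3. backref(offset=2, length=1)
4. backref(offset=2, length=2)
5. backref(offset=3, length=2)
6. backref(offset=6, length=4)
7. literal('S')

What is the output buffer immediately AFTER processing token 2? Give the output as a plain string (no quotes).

Token 1: literal('S'). Output: "S"
Token 2: literal('W'). Output: "SW"

Answer: SW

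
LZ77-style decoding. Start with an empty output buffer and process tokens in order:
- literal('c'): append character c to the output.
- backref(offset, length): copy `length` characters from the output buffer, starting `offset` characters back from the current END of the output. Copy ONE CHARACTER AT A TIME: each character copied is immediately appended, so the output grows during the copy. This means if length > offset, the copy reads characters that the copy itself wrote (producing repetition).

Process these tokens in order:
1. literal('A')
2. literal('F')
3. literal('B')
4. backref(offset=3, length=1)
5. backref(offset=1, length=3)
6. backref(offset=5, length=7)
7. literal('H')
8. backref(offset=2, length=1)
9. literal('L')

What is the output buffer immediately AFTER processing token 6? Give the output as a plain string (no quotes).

Token 1: literal('A'). Output: "A"
Token 2: literal('F'). Output: "AF"
Token 3: literal('B'). Output: "AFB"
Token 4: backref(off=3, len=1). Copied 'A' from pos 0. Output: "AFBA"
Token 5: backref(off=1, len=3) (overlapping!). Copied 'AAA' from pos 3. Output: "AFBAAAA"
Token 6: backref(off=5, len=7) (overlapping!). Copied 'BAAAABA' from pos 2. Output: "AFBAAAABAAAABA"

Answer: AFBAAAABAAAABA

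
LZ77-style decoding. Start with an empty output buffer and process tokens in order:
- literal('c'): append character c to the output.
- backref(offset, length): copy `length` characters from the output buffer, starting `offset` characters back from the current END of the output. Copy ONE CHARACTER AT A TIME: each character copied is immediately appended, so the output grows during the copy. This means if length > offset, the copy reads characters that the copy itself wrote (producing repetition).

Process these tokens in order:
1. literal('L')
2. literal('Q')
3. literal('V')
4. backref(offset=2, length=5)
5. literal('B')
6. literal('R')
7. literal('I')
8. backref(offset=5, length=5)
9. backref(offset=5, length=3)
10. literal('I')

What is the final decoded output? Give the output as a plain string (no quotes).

Answer: LQVQVQVQBRIVQBRIVQBI

Derivation:
Token 1: literal('L'). Output: "L"
Token 2: literal('Q'). Output: "LQ"
Token 3: literal('V'). Output: "LQV"
Token 4: backref(off=2, len=5) (overlapping!). Copied 'QVQVQ' from pos 1. Output: "LQVQVQVQ"
Token 5: literal('B'). Output: "LQVQVQVQB"
Token 6: literal('R'). Output: "LQVQVQVQBR"
Token 7: literal('I'). Output: "LQVQVQVQBRI"
Token 8: backref(off=5, len=5). Copied 'VQBRI' from pos 6. Output: "LQVQVQVQBRIVQBRI"
Token 9: backref(off=5, len=3). Copied 'VQB' from pos 11. Output: "LQVQVQVQBRIVQBRIVQB"
Token 10: literal('I'). Output: "LQVQVQVQBRIVQBRIVQBI"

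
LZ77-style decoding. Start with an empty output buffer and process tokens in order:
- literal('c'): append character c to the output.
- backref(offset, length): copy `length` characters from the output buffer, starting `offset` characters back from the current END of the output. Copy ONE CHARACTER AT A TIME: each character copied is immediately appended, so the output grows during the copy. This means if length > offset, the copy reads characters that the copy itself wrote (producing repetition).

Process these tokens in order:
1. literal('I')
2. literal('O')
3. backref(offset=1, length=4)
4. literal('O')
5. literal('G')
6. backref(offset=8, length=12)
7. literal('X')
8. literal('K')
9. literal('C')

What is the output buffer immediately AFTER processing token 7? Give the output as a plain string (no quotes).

Answer: IOOOOOOGIOOOOOOGIOOOX

Derivation:
Token 1: literal('I'). Output: "I"
Token 2: literal('O'). Output: "IO"
Token 3: backref(off=1, len=4) (overlapping!). Copied 'OOOO' from pos 1. Output: "IOOOOO"
Token 4: literal('O'). Output: "IOOOOOO"
Token 5: literal('G'). Output: "IOOOOOOG"
Token 6: backref(off=8, len=12) (overlapping!). Copied 'IOOOOOOGIOOO' from pos 0. Output: "IOOOOOOGIOOOOOOGIOOO"
Token 7: literal('X'). Output: "IOOOOOOGIOOOOOOGIOOOX"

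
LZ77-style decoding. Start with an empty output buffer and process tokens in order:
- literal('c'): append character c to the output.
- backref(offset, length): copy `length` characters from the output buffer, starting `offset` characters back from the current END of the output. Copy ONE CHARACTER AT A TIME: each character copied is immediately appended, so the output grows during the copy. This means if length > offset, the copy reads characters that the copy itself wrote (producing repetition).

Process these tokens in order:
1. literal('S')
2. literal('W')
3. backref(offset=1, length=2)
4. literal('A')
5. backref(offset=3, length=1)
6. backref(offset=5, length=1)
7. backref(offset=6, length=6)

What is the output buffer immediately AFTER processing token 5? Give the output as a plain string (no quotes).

Answer: SWWWAW

Derivation:
Token 1: literal('S'). Output: "S"
Token 2: literal('W'). Output: "SW"
Token 3: backref(off=1, len=2) (overlapping!). Copied 'WW' from pos 1. Output: "SWWW"
Token 4: literal('A'). Output: "SWWWA"
Token 5: backref(off=3, len=1). Copied 'W' from pos 2. Output: "SWWWAW"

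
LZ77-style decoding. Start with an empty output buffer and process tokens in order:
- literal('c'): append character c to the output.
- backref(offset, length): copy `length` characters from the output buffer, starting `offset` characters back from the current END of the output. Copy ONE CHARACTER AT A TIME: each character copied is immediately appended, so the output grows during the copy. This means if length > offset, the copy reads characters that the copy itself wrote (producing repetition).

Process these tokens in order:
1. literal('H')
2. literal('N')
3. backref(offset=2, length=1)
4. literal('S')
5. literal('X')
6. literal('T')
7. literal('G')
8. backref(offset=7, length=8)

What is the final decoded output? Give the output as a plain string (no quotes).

Token 1: literal('H'). Output: "H"
Token 2: literal('N'). Output: "HN"
Token 3: backref(off=2, len=1). Copied 'H' from pos 0. Output: "HNH"
Token 4: literal('S'). Output: "HNHS"
Token 5: literal('X'). Output: "HNHSX"
Token 6: literal('T'). Output: "HNHSXT"
Token 7: literal('G'). Output: "HNHSXTG"
Token 8: backref(off=7, len=8) (overlapping!). Copied 'HNHSXTGH' from pos 0. Output: "HNHSXTGHNHSXTGH"

Answer: HNHSXTGHNHSXTGH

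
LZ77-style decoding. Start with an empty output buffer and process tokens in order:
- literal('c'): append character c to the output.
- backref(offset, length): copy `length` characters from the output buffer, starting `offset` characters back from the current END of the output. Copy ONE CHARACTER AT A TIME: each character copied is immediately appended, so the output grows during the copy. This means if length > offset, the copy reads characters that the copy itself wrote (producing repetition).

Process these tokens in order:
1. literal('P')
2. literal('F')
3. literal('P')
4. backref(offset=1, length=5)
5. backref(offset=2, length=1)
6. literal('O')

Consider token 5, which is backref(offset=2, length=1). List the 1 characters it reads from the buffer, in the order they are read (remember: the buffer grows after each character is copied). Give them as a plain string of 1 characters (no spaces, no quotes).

Token 1: literal('P'). Output: "P"
Token 2: literal('F'). Output: "PF"
Token 3: literal('P'). Output: "PFP"
Token 4: backref(off=1, len=5) (overlapping!). Copied 'PPPPP' from pos 2. Output: "PFPPPPPP"
Token 5: backref(off=2, len=1). Buffer before: "PFPPPPPP" (len 8)
  byte 1: read out[6]='P', append. Buffer now: "PFPPPPPPP"

Answer: P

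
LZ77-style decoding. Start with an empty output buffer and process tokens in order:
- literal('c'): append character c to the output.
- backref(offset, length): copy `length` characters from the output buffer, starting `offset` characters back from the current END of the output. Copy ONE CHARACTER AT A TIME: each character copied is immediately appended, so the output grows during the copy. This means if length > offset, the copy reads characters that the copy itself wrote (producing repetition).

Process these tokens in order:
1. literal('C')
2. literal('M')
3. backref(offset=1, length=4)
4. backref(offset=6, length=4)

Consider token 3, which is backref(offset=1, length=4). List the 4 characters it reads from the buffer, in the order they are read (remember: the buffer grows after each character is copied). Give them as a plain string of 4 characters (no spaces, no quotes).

Answer: MMMM

Derivation:
Token 1: literal('C'). Output: "C"
Token 2: literal('M'). Output: "CM"
Token 3: backref(off=1, len=4). Buffer before: "CM" (len 2)
  byte 1: read out[1]='M', append. Buffer now: "CMM"
  byte 2: read out[2]='M', append. Buffer now: "CMMM"
  byte 3: read out[3]='M', append. Buffer now: "CMMMM"
  byte 4: read out[4]='M', append. Buffer now: "CMMMMM"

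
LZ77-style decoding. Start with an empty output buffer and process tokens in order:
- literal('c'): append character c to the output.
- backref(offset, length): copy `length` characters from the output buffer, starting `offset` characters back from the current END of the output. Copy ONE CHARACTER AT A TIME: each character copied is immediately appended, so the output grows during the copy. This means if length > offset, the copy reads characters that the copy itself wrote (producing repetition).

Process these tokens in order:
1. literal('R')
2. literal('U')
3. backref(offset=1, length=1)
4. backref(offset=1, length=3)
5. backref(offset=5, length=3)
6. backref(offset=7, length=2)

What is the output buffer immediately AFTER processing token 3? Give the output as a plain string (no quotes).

Answer: RUU

Derivation:
Token 1: literal('R'). Output: "R"
Token 2: literal('U'). Output: "RU"
Token 3: backref(off=1, len=1). Copied 'U' from pos 1. Output: "RUU"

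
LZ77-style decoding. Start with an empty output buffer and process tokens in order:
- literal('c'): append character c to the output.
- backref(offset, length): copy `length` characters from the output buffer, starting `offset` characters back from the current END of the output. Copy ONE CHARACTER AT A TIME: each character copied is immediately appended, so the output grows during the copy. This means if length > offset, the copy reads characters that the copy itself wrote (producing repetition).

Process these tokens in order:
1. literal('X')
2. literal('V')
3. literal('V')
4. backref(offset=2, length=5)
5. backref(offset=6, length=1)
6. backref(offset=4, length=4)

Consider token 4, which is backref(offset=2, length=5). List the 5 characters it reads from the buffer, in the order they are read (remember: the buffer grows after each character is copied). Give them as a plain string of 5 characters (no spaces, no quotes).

Answer: VVVVV

Derivation:
Token 1: literal('X'). Output: "X"
Token 2: literal('V'). Output: "XV"
Token 3: literal('V'). Output: "XVV"
Token 4: backref(off=2, len=5). Buffer before: "XVV" (len 3)
  byte 1: read out[1]='V', append. Buffer now: "XVVV"
  byte 2: read out[2]='V', append. Buffer now: "XVVVV"
  byte 3: read out[3]='V', append. Buffer now: "XVVVVV"
  byte 4: read out[4]='V', append. Buffer now: "XVVVVVV"
  byte 5: read out[5]='V', append. Buffer now: "XVVVVVVV"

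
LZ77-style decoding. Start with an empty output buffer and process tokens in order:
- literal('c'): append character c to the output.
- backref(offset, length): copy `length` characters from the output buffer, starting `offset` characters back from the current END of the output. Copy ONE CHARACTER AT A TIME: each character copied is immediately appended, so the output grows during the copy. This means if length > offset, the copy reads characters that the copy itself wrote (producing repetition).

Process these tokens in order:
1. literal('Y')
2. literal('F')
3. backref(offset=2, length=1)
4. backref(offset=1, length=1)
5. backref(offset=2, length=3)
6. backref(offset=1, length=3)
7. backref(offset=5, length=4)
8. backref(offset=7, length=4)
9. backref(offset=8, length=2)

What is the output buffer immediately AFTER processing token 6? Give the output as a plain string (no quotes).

Token 1: literal('Y'). Output: "Y"
Token 2: literal('F'). Output: "YF"
Token 3: backref(off=2, len=1). Copied 'Y' from pos 0. Output: "YFY"
Token 4: backref(off=1, len=1). Copied 'Y' from pos 2. Output: "YFYY"
Token 5: backref(off=2, len=3) (overlapping!). Copied 'YYY' from pos 2. Output: "YFYYYYY"
Token 6: backref(off=1, len=3) (overlapping!). Copied 'YYY' from pos 6. Output: "YFYYYYYYYY"

Answer: YFYYYYYYYY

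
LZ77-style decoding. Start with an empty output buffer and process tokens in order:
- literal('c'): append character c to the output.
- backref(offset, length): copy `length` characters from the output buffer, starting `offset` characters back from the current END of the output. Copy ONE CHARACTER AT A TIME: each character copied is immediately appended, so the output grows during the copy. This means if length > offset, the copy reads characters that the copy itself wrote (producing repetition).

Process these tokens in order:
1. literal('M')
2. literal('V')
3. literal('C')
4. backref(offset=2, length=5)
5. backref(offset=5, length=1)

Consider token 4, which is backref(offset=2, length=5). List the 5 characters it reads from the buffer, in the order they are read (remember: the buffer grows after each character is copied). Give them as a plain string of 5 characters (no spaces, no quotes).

Answer: VCVCV

Derivation:
Token 1: literal('M'). Output: "M"
Token 2: literal('V'). Output: "MV"
Token 3: literal('C'). Output: "MVC"
Token 4: backref(off=2, len=5). Buffer before: "MVC" (len 3)
  byte 1: read out[1]='V', append. Buffer now: "MVCV"
  byte 2: read out[2]='C', append. Buffer now: "MVCVC"
  byte 3: read out[3]='V', append. Buffer now: "MVCVCV"
  byte 4: read out[4]='C', append. Buffer now: "MVCVCVC"
  byte 5: read out[5]='V', append. Buffer now: "MVCVCVCV"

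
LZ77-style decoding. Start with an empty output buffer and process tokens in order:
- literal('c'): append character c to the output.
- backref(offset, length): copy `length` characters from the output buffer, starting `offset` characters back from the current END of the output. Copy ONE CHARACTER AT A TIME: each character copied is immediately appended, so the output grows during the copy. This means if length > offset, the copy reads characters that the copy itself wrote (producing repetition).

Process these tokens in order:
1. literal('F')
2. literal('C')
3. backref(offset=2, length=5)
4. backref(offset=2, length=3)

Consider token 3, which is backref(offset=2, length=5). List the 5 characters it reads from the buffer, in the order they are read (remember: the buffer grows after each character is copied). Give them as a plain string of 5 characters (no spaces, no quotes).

Token 1: literal('F'). Output: "F"
Token 2: literal('C'). Output: "FC"
Token 3: backref(off=2, len=5). Buffer before: "FC" (len 2)
  byte 1: read out[0]='F', append. Buffer now: "FCF"
  byte 2: read out[1]='C', append. Buffer now: "FCFC"
  byte 3: read out[2]='F', append. Buffer now: "FCFCF"
  byte 4: read out[3]='C', append. Buffer now: "FCFCFC"
  byte 5: read out[4]='F', append. Buffer now: "FCFCFCF"

Answer: FCFCF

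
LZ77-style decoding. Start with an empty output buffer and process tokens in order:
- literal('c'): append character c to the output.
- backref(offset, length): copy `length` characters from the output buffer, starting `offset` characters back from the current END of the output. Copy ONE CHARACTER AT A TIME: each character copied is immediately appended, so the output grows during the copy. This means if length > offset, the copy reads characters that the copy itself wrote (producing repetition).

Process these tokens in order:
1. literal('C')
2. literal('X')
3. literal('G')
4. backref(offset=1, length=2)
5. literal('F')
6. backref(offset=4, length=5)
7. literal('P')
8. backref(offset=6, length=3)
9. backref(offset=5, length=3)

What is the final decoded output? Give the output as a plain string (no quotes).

Token 1: literal('C'). Output: "C"
Token 2: literal('X'). Output: "CX"
Token 3: literal('G'). Output: "CXG"
Token 4: backref(off=1, len=2) (overlapping!). Copied 'GG' from pos 2. Output: "CXGGG"
Token 5: literal('F'). Output: "CXGGGF"
Token 6: backref(off=4, len=5) (overlapping!). Copied 'GGGFG' from pos 2. Output: "CXGGGFGGGFG"
Token 7: literal('P'). Output: "CXGGGFGGGFGP"
Token 8: backref(off=6, len=3). Copied 'GGG' from pos 6. Output: "CXGGGFGGGFGPGGG"
Token 9: backref(off=5, len=3). Copied 'GPG' from pos 10. Output: "CXGGGFGGGFGPGGGGPG"

Answer: CXGGGFGGGFGPGGGGPG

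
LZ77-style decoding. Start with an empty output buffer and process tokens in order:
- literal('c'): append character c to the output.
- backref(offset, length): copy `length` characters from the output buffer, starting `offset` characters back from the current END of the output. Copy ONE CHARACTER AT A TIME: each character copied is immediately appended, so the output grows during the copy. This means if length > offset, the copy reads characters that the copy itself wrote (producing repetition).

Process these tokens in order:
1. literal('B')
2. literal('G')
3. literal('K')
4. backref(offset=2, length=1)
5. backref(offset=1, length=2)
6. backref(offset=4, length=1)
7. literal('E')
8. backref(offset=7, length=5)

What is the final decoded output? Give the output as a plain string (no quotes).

Token 1: literal('B'). Output: "B"
Token 2: literal('G'). Output: "BG"
Token 3: literal('K'). Output: "BGK"
Token 4: backref(off=2, len=1). Copied 'G' from pos 1. Output: "BGKG"
Token 5: backref(off=1, len=2) (overlapping!). Copied 'GG' from pos 3. Output: "BGKGGG"
Token 6: backref(off=4, len=1). Copied 'K' from pos 2. Output: "BGKGGGK"
Token 7: literal('E'). Output: "BGKGGGKE"
Token 8: backref(off=7, len=5). Copied 'GKGGG' from pos 1. Output: "BGKGGGKEGKGGG"

Answer: BGKGGGKEGKGGG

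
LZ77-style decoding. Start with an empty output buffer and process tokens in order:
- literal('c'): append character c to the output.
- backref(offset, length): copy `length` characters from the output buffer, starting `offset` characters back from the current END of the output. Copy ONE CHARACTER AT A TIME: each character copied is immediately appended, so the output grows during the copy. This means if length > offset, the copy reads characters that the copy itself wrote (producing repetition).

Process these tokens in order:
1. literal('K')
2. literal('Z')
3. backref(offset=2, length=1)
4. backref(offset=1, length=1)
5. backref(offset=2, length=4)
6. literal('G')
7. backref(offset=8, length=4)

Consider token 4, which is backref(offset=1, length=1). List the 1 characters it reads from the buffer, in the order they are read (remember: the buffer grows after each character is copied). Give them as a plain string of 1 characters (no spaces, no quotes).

Answer: K

Derivation:
Token 1: literal('K'). Output: "K"
Token 2: literal('Z'). Output: "KZ"
Token 3: backref(off=2, len=1). Copied 'K' from pos 0. Output: "KZK"
Token 4: backref(off=1, len=1). Buffer before: "KZK" (len 3)
  byte 1: read out[2]='K', append. Buffer now: "KZKK"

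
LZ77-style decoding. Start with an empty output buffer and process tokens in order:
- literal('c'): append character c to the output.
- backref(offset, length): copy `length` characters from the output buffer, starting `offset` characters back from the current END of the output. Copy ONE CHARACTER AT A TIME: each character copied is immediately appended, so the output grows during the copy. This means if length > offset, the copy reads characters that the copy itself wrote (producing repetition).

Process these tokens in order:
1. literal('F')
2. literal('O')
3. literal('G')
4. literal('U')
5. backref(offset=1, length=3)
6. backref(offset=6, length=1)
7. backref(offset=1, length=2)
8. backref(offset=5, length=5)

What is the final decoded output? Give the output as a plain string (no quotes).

Answer: FOGUUUUOOOUUOOO

Derivation:
Token 1: literal('F'). Output: "F"
Token 2: literal('O'). Output: "FO"
Token 3: literal('G'). Output: "FOG"
Token 4: literal('U'). Output: "FOGU"
Token 5: backref(off=1, len=3) (overlapping!). Copied 'UUU' from pos 3. Output: "FOGUUUU"
Token 6: backref(off=6, len=1). Copied 'O' from pos 1. Output: "FOGUUUUO"
Token 7: backref(off=1, len=2) (overlapping!). Copied 'OO' from pos 7. Output: "FOGUUUUOOO"
Token 8: backref(off=5, len=5). Copied 'UUOOO' from pos 5. Output: "FOGUUUUOOOUUOOO"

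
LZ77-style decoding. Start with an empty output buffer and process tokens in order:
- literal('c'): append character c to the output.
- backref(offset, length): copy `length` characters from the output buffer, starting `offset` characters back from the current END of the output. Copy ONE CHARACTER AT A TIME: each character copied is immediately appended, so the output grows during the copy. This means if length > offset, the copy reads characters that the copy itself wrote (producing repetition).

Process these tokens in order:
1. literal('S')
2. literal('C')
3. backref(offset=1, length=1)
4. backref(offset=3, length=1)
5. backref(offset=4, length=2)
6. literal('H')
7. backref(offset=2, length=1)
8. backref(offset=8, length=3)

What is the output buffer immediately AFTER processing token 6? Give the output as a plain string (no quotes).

Answer: SCCSSCH

Derivation:
Token 1: literal('S'). Output: "S"
Token 2: literal('C'). Output: "SC"
Token 3: backref(off=1, len=1). Copied 'C' from pos 1. Output: "SCC"
Token 4: backref(off=3, len=1). Copied 'S' from pos 0. Output: "SCCS"
Token 5: backref(off=4, len=2). Copied 'SC' from pos 0. Output: "SCCSSC"
Token 6: literal('H'). Output: "SCCSSCH"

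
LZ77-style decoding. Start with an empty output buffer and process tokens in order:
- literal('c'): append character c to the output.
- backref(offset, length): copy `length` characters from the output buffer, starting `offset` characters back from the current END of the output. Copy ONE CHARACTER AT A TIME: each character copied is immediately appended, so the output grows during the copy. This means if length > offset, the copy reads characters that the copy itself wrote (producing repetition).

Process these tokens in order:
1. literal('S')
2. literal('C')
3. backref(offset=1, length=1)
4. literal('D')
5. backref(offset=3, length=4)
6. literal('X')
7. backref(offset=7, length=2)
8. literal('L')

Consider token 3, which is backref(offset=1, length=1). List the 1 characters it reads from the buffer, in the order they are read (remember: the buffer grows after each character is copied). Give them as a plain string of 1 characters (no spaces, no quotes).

Token 1: literal('S'). Output: "S"
Token 2: literal('C'). Output: "SC"
Token 3: backref(off=1, len=1). Buffer before: "SC" (len 2)
  byte 1: read out[1]='C', append. Buffer now: "SCC"

Answer: C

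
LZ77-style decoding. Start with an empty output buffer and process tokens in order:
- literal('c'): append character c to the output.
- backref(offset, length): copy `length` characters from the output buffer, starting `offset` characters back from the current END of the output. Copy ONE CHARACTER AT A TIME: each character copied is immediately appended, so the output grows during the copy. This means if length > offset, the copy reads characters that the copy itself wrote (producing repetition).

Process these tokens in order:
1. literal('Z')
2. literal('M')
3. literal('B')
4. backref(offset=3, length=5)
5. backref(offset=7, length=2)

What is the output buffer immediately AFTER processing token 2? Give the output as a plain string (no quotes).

Token 1: literal('Z'). Output: "Z"
Token 2: literal('M'). Output: "ZM"

Answer: ZM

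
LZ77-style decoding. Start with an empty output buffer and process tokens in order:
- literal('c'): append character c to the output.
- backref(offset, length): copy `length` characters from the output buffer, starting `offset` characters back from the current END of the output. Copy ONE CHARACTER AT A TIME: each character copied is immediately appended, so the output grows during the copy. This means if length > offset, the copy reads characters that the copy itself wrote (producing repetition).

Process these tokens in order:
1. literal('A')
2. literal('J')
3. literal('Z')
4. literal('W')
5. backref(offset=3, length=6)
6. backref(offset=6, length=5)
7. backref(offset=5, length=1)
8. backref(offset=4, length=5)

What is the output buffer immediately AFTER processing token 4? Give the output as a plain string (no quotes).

Answer: AJZW

Derivation:
Token 1: literal('A'). Output: "A"
Token 2: literal('J'). Output: "AJ"
Token 3: literal('Z'). Output: "AJZ"
Token 4: literal('W'). Output: "AJZW"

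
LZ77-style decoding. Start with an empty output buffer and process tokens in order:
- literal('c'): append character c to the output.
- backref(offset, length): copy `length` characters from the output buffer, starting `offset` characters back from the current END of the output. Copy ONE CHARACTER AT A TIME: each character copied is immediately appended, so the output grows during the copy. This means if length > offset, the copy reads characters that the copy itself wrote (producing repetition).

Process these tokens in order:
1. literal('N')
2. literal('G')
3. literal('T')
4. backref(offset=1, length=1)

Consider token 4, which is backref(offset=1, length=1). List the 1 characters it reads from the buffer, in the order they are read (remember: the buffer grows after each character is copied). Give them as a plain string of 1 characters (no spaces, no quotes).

Answer: T

Derivation:
Token 1: literal('N'). Output: "N"
Token 2: literal('G'). Output: "NG"
Token 3: literal('T'). Output: "NGT"
Token 4: backref(off=1, len=1). Buffer before: "NGT" (len 3)
  byte 1: read out[2]='T', append. Buffer now: "NGTT"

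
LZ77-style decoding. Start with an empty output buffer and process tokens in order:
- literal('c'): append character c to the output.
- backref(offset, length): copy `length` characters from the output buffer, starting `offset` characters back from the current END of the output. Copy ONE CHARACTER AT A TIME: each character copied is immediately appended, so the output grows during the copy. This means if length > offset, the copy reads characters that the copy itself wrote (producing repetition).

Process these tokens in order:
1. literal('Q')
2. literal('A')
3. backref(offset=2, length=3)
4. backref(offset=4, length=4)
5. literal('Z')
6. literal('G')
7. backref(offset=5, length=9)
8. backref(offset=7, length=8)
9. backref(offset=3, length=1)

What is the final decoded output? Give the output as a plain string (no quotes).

Token 1: literal('Q'). Output: "Q"
Token 2: literal('A'). Output: "QA"
Token 3: backref(off=2, len=3) (overlapping!). Copied 'QAQ' from pos 0. Output: "QAQAQ"
Token 4: backref(off=4, len=4). Copied 'AQAQ' from pos 1. Output: "QAQAQAQAQ"
Token 5: literal('Z'). Output: "QAQAQAQAQZ"
Token 6: literal('G'). Output: "QAQAQAQAQZG"
Token 7: backref(off=5, len=9) (overlapping!). Copied 'QAQZGQAQZ' from pos 6. Output: "QAQAQAQAQZGQAQZGQAQZ"
Token 8: backref(off=7, len=8) (overlapping!). Copied 'QZGQAQZQ' from pos 13. Output: "QAQAQAQAQZGQAQZGQAQZQZGQAQZQ"
Token 9: backref(off=3, len=1). Copied 'Q' from pos 25. Output: "QAQAQAQAQZGQAQZGQAQZQZGQAQZQQ"

Answer: QAQAQAQAQZGQAQZGQAQZQZGQAQZQQ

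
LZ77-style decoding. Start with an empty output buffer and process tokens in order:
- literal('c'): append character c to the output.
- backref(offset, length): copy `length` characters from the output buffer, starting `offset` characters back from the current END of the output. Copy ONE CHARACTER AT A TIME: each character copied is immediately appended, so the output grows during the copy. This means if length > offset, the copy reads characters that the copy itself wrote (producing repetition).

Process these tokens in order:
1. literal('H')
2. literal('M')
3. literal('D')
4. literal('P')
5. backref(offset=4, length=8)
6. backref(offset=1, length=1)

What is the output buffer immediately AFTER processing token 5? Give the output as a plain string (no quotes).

Token 1: literal('H'). Output: "H"
Token 2: literal('M'). Output: "HM"
Token 3: literal('D'). Output: "HMD"
Token 4: literal('P'). Output: "HMDP"
Token 5: backref(off=4, len=8) (overlapping!). Copied 'HMDPHMDP' from pos 0. Output: "HMDPHMDPHMDP"

Answer: HMDPHMDPHMDP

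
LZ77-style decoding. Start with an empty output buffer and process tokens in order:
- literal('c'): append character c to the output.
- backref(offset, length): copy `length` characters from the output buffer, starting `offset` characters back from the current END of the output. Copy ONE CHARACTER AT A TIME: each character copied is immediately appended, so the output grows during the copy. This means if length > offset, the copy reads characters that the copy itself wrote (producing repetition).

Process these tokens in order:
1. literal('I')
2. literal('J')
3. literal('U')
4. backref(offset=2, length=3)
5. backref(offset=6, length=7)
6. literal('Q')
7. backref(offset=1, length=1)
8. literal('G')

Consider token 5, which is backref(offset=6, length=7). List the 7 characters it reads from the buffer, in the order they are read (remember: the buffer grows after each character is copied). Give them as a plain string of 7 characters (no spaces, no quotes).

Answer: IJUJUJI

Derivation:
Token 1: literal('I'). Output: "I"
Token 2: literal('J'). Output: "IJ"
Token 3: literal('U'). Output: "IJU"
Token 4: backref(off=2, len=3) (overlapping!). Copied 'JUJ' from pos 1. Output: "IJUJUJ"
Token 5: backref(off=6, len=7). Buffer before: "IJUJUJ" (len 6)
  byte 1: read out[0]='I', append. Buffer now: "IJUJUJI"
  byte 2: read out[1]='J', append. Buffer now: "IJUJUJIJ"
  byte 3: read out[2]='U', append. Buffer now: "IJUJUJIJU"
  byte 4: read out[3]='J', append. Buffer now: "IJUJUJIJUJ"
  byte 5: read out[4]='U', append. Buffer now: "IJUJUJIJUJU"
  byte 6: read out[5]='J', append. Buffer now: "IJUJUJIJUJUJ"
  byte 7: read out[6]='I', append. Buffer now: "IJUJUJIJUJUJI"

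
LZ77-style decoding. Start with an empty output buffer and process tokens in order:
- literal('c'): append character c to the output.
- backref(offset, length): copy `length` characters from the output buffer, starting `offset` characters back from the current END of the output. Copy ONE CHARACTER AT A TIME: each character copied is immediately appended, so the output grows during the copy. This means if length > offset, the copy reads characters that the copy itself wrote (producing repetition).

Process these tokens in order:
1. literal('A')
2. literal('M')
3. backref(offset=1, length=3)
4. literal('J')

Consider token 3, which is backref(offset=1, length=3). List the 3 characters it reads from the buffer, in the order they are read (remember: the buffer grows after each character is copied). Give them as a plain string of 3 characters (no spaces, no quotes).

Token 1: literal('A'). Output: "A"
Token 2: literal('M'). Output: "AM"
Token 3: backref(off=1, len=3). Buffer before: "AM" (len 2)
  byte 1: read out[1]='M', append. Buffer now: "AMM"
  byte 2: read out[2]='M', append. Buffer now: "AMMM"
  byte 3: read out[3]='M', append. Buffer now: "AMMMM"

Answer: MMM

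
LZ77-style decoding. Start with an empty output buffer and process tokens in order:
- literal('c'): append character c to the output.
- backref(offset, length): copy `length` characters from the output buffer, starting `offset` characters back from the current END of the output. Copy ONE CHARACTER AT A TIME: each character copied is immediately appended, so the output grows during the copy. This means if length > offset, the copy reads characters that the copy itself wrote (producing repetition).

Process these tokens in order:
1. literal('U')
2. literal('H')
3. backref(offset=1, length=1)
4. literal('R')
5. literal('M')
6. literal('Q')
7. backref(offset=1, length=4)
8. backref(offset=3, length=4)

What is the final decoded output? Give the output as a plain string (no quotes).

Token 1: literal('U'). Output: "U"
Token 2: literal('H'). Output: "UH"
Token 3: backref(off=1, len=1). Copied 'H' from pos 1. Output: "UHH"
Token 4: literal('R'). Output: "UHHR"
Token 5: literal('M'). Output: "UHHRM"
Token 6: literal('Q'). Output: "UHHRMQ"
Token 7: backref(off=1, len=4) (overlapping!). Copied 'QQQQ' from pos 5. Output: "UHHRMQQQQQ"
Token 8: backref(off=3, len=4) (overlapping!). Copied 'QQQQ' from pos 7. Output: "UHHRMQQQQQQQQQ"

Answer: UHHRMQQQQQQQQQ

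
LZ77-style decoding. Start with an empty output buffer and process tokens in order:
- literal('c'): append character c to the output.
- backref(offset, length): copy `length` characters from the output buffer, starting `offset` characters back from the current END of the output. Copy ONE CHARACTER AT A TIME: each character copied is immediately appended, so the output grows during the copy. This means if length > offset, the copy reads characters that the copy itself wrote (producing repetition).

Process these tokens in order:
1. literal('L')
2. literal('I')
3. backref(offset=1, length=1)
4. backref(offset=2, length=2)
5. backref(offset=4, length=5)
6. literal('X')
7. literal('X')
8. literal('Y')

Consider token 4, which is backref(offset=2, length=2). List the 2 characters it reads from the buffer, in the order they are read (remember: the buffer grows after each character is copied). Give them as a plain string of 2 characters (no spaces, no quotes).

Token 1: literal('L'). Output: "L"
Token 2: literal('I'). Output: "LI"
Token 3: backref(off=1, len=1). Copied 'I' from pos 1. Output: "LII"
Token 4: backref(off=2, len=2). Buffer before: "LII" (len 3)
  byte 1: read out[1]='I', append. Buffer now: "LIII"
  byte 2: read out[2]='I', append. Buffer now: "LIIII"

Answer: II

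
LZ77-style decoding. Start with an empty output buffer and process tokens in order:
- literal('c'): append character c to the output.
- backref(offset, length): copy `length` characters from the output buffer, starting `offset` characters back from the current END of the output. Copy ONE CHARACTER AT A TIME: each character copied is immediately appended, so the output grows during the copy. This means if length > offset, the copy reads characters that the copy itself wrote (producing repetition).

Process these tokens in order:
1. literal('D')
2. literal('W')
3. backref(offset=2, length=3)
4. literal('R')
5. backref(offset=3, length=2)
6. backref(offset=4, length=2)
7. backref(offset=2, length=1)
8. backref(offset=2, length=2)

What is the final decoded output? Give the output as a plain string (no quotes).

Token 1: literal('D'). Output: "D"
Token 2: literal('W'). Output: "DW"
Token 3: backref(off=2, len=3) (overlapping!). Copied 'DWD' from pos 0. Output: "DWDWD"
Token 4: literal('R'). Output: "DWDWDR"
Token 5: backref(off=3, len=2). Copied 'WD' from pos 3. Output: "DWDWDRWD"
Token 6: backref(off=4, len=2). Copied 'DR' from pos 4. Output: "DWDWDRWDDR"
Token 7: backref(off=2, len=1). Copied 'D' from pos 8. Output: "DWDWDRWDDRD"
Token 8: backref(off=2, len=2). Copied 'RD' from pos 9. Output: "DWDWDRWDDRDRD"

Answer: DWDWDRWDDRDRD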